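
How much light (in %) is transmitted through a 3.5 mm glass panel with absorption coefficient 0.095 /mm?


Beer-Lambert law: T = exp(-alpha * thickness)
  exponent = -0.095 * 3.5 = -0.3325
  T = exp(-0.3325) = 0.7171
  Percentage = 0.7171 * 100 = 71.71%

71.71%


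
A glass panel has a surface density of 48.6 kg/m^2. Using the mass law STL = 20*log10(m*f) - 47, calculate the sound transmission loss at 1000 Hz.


Mass law: STL = 20 * log10(m * f) - 47
  m * f = 48.6 * 1000 = 48600
  log10(48600) = 4.68664
  STL = 20 * 4.68664 - 47 = 93.7328 - 47 = 46.7 dB

46.7 dB


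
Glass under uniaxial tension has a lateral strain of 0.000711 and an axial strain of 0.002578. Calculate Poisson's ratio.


Poisson's ratio: nu = lateral strain / axial strain
  nu = 0.000711 / 0.002578 = 0.2758

0.2758


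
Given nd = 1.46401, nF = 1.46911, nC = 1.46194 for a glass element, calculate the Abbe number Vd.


Abbe number formula: Vd = (nd - 1) / (nF - nC)
  nd - 1 = 1.46401 - 1 = 0.46401
  nF - nC = 1.46911 - 1.46194 = 0.00717
  Vd = 0.46401 / 0.00717 = 64.72

64.72


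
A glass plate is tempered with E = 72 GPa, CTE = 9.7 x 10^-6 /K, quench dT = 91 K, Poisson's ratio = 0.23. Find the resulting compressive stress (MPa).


Tempering stress: sigma = E * alpha * dT / (1 - nu)
  E (MPa) = 72 * 1000 = 72000
  Numerator = 72000 * (9.7 x 10^-6) * 91 = 63.5544
  Denominator = 1 - 0.23 = 0.77
  sigma = 63.5544 / 0.77 = 82.5 MPa

82.5 MPa


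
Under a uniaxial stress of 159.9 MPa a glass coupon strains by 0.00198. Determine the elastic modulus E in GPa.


Young's modulus: E = stress / strain
  E = 159.9 MPa / 0.00198 = 80757.58 MPa
Convert to GPa: 80757.58 / 1000 = 80.76 GPa

80.76 GPa


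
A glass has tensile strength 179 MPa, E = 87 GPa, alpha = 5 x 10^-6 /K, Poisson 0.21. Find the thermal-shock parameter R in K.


Thermal shock resistance: R = sigma * (1 - nu) / (E * alpha)
  Numerator = 179 * (1 - 0.21) = 141.41
  Denominator = 87 * 1000 * (5 x 10^-6) = 0.435
  R = 141.41 / 0.435 = 325.1 K

325.1 K


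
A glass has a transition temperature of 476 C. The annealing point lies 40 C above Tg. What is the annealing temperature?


The annealing temperature is Tg plus the offset:
  T_anneal = 476 + 40 = 516 C

516 C


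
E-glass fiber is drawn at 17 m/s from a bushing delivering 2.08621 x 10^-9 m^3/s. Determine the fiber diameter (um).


Cross-sectional area from continuity:
  A = Q / v = 2.08621 x 10^-9 / 17 = 1.227182 x 10^-10 m^2
Diameter from circular cross-section:
  d = sqrt(4A / pi) * 10^6 (m -> um)
  d = sqrt(4 * 1.227182 x 10^-10 / pi) * 10^6 = 12.5 um

12.5 um


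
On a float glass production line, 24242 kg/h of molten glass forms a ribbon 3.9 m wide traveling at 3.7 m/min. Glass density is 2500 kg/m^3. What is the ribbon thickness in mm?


Ribbon cross-section from mass balance:
  Volume rate = throughput / density = 24242 / 2500 = 9.6968 m^3/h
  thickness = volume rate / (speed * 60 * width), i.e.
  thickness = throughput / (60 * speed * width * density) * 1000
  thickness = 24242 / (60 * 3.7 * 3.9 * 2500) * 1000 = 11.2 mm

11.2 mm


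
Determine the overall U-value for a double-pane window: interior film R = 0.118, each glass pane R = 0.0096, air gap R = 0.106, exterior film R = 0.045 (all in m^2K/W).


Total thermal resistance (series):
  R_total = R_in + R_glass + R_air + R_glass + R_out
  R_total = 0.118 + 0.0096 + 0.106 + 0.0096 + 0.045 = 0.2882 m^2K/W
U-value = 1 / R_total = 1 / 0.2882 = 3.47 W/m^2K

3.47 W/m^2K


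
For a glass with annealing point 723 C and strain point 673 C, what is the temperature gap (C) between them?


Gap = T_anneal - T_strain:
  gap = 723 - 673 = 50 C

50 C


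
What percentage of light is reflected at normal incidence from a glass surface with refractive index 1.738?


Fresnel reflectance at normal incidence:
  R = ((n - 1)/(n + 1))^2
  (n - 1)/(n + 1) = (1.738 - 1)/(1.738 + 1) = 0.26954
  R = 0.26954^2 = 0.0726518
  R(%) = 0.0726518 * 100 = 7.265%

7.265%


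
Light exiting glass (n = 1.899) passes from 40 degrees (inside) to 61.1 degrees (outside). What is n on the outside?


Apply Snell's law: n1 * sin(theta1) = n2 * sin(theta2)
  n2 = n1 * sin(theta1) / sin(theta2)
  sin(40) = 0.642788
  sin(61.1) = 0.875465
  n2 = 1.899 * 0.642788 / 0.875465 = 1.3943

1.3943


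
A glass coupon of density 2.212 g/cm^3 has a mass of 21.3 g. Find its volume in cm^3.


Rearrange rho = m / V:
  V = m / rho
  V = 21.3 / 2.212 = 9.629 cm^3

9.629 cm^3


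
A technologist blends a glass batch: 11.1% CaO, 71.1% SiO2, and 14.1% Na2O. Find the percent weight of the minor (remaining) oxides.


Sum the three major oxides:
  SiO2 + Na2O + CaO = 71.1 + 14.1 + 11.1 = 96.3%
Subtract from 100%:
  Others = 100 - 96.3 = 3.7%

3.7%


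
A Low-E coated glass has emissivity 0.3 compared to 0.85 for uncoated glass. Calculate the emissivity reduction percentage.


Percentage reduction = (1 - coated/uncoated) * 100
  Ratio = 0.3 / 0.85 = 0.3529
  Reduction = (1 - 0.3529) * 100 = 64.7%

64.7%


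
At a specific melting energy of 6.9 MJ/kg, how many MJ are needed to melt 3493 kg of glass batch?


Total energy = mass * specific energy
  E = 3493 * 6.9 = 24101.7 MJ

24101.7 MJ


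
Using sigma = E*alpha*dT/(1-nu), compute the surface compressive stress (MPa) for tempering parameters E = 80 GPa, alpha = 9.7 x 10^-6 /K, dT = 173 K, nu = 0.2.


Tempering stress: sigma = E * alpha * dT / (1 - nu)
  E (MPa) = 80 * 1000 = 80000
  Numerator = 80000 * (9.7 x 10^-6) * 173 = 134.248
  Denominator = 1 - 0.2 = 0.8
  sigma = 134.248 / 0.8 = 167.8 MPa

167.8 MPa


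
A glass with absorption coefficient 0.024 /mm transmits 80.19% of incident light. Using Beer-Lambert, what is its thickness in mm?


Rearrange T = exp(-alpha * thickness):
  thickness = -ln(T) / alpha
  T = 80.19/100 = 0.8019
  ln(T) = -0.22077
  -ln(T) = 0.22077
  thickness = 0.22077 / 0.024 = 9.2 mm

9.2 mm


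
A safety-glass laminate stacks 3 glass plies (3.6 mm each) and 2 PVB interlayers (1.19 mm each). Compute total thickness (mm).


Total thickness = glass contribution + PVB contribution
  Glass: 3 * 3.6 = 10.8 mm
  PVB: 2 * 1.19 = 2.38 mm
  Total = 10.8 + 2.38 = 13.18 mm

13.18 mm


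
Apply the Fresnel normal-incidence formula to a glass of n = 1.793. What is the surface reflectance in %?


Fresnel reflectance at normal incidence:
  R = ((n - 1)/(n + 1))^2
  (n - 1)/(n + 1) = (1.793 - 1)/(1.793 + 1) = 0.283924
  R = 0.283924^2 = 0.0806128
  R(%) = 0.0806128 * 100 = 8.061%

8.061%


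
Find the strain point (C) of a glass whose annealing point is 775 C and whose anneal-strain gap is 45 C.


Strain point = annealing point - difference:
  T_strain = 775 - 45 = 730 C

730 C


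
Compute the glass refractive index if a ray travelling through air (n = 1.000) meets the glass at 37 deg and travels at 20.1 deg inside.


Apply Snell's law: n1 * sin(theta1) = n2 * sin(theta2)
  n2 = n1 * sin(theta1) / sin(theta2)
  sin(37) = 0.601815
  sin(20.1) = 0.34366
  n2 = 1.000 * 0.601815 / 0.34366 = 1.7512

1.7512


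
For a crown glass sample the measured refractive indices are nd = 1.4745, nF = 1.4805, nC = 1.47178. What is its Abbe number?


Abbe number formula: Vd = (nd - 1) / (nF - nC)
  nd - 1 = 1.4745 - 1 = 0.4745
  nF - nC = 1.4805 - 1.47178 = 0.00872
  Vd = 0.4745 / 0.00872 = 54.42

54.42


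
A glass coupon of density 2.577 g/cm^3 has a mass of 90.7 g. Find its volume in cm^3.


Rearrange rho = m / V:
  V = m / rho
  V = 90.7 / 2.577 = 35.196 cm^3

35.196 cm^3


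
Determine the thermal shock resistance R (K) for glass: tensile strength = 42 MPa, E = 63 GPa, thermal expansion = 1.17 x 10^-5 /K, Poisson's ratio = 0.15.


Thermal shock resistance: R = sigma * (1 - nu) / (E * alpha)
  Numerator = 42 * (1 - 0.15) = 35.7
  Denominator = 63 * 1000 * (1.17 x 10^-5) = 0.7371
  R = 35.7 / 0.7371 = 48.4 K

48.4 K


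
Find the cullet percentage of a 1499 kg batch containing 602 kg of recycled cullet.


Cullet ratio = (cullet mass / total batch mass) * 100
  Ratio = 602 / 1499 * 100 = 40.16%

40.16%


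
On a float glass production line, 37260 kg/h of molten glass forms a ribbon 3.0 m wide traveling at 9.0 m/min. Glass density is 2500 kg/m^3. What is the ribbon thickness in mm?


Ribbon cross-section from mass balance:
  Volume rate = throughput / density = 37260 / 2500 = 14.904 m^3/h
  thickness = volume rate / (speed * 60 * width), i.e.
  thickness = throughput / (60 * speed * width * density) * 1000
  thickness = 37260 / (60 * 9.0 * 3.0 * 2500) * 1000 = 9.2 mm

9.2 mm


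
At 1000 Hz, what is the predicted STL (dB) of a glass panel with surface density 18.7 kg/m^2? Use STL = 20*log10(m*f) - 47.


Mass law: STL = 20 * log10(m * f) - 47
  m * f = 18.7 * 1000 = 18700
  log10(18700) = 4.27184
  STL = 20 * 4.27184 - 47 = 85.4368 - 47 = 38.4 dB

38.4 dB


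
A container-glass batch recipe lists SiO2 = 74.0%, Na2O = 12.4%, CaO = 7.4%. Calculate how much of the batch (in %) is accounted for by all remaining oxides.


Sum the three major oxides:
  SiO2 + Na2O + CaO = 74.0 + 12.4 + 7.4 = 93.8%
Subtract from 100%:
  Others = 100 - 93.8 = 6.2%

6.2%


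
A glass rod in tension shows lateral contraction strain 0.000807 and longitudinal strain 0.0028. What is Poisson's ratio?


Poisson's ratio: nu = lateral strain / axial strain
  nu = 0.000807 / 0.0028 = 0.2882

0.2882


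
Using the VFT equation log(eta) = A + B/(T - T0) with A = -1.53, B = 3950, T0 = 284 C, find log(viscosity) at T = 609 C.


VFT equation: log(eta) = A + B / (T - T0)
  T - T0 = 609 - 284 = 325
  B / (T - T0) = 3950 / 325 = 12.154
  log(eta) = -1.53 + 12.154 = 10.624

10.624


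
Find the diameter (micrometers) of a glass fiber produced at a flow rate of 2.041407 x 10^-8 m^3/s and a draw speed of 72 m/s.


Cross-sectional area from continuity:
  A = Q / v = 2.041407 x 10^-8 / 72 = 2.835287 x 10^-10 m^2
Diameter from circular cross-section:
  d = sqrt(4A / pi) * 10^6 (m -> um)
  d = sqrt(4 * 2.835287 x 10^-10 / pi) * 10^6 = 19.0 um

19.0 um


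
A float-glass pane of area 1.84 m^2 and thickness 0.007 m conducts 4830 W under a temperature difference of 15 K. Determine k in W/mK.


Fourier's law rearranged: k = Q * t / (A * dT)
  Numerator = 4830 * 0.007 = 33.81
  Denominator = 1.84 * 15 = 27.6
  k = 33.81 / 27.6 = 1.225 W/mK

1.225 W/mK


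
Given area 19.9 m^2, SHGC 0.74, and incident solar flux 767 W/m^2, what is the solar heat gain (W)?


Solar heat gain: Q = Area * SHGC * Irradiance
  Q = 19.9 * 0.74 * 767 = 11294.8 W

11294.8 W


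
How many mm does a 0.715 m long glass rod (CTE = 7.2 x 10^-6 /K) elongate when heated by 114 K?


Thermal expansion formula: dL = alpha * L0 * dT
  dL = (7.2 x 10^-6) * 0.715 * 114 = 0.00058687 m
Convert to mm: 0.00058687 * 1000 = 0.5869 mm

0.5869 mm


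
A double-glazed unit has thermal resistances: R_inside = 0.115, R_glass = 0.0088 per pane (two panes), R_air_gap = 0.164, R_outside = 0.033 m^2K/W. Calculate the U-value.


Total thermal resistance (series):
  R_total = R_in + R_glass + R_air + R_glass + R_out
  R_total = 0.115 + 0.0088 + 0.164 + 0.0088 + 0.033 = 0.3296 m^2K/W
U-value = 1 / R_total = 1 / 0.3296 = 3.034 W/m^2K

3.034 W/m^2K


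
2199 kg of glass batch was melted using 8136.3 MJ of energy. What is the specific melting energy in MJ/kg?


Rearrange E = m * s for s:
  s = E / m
  s = 8136.3 / 2199 = 3.7 MJ/kg

3.7 MJ/kg


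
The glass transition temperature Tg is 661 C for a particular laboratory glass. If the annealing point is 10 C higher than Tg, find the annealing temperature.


The annealing temperature is Tg plus the offset:
  T_anneal = 661 + 10 = 671 C

671 C


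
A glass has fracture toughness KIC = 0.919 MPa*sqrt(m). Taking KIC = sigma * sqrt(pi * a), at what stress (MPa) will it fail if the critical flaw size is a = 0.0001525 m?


Rearrange KIC = sigma * sqrt(pi * a):
  sigma = KIC / sqrt(pi * a)
  sqrt(pi * 0.0001525) = 0.021888
  sigma = 0.919 / 0.021888 = 41.99 MPa

41.99 MPa


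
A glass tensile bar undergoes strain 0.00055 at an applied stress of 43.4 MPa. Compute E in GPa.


Young's modulus: E = stress / strain
  E = 43.4 MPa / 0.00055 = 78909.09 MPa
Convert to GPa: 78909.09 / 1000 = 78.91 GPa

78.91 GPa


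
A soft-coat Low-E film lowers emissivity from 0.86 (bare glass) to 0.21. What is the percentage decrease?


Percentage reduction = (1 - coated/uncoated) * 100
  Ratio = 0.21 / 0.86 = 0.2442
  Reduction = (1 - 0.2442) * 100 = 75.6%

75.6%


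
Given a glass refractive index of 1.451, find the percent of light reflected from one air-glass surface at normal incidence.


Fresnel reflectance at normal incidence:
  R = ((n - 1)/(n + 1))^2
  (n - 1)/(n + 1) = (1.451 - 1)/(1.451 + 1) = 0.184007
  R = 0.184007^2 = 0.0338586
  R(%) = 0.0338586 * 100 = 3.386%

3.386%


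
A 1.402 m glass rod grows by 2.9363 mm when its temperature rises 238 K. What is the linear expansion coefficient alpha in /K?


Rearrange dL = alpha * L0 * dT for alpha:
  alpha = dL / (L0 * dT)
  alpha = (2.9363 / 1000) / (1.402 * 238) = 0.0000088 /K = 8.8 x 10^-6 /K

8.8 x 10^-6 /K


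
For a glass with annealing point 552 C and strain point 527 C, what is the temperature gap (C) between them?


Gap = T_anneal - T_strain:
  gap = 552 - 527 = 25 C

25 C


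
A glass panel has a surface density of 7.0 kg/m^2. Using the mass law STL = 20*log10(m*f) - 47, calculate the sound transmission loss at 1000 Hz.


Mass law: STL = 20 * log10(m * f) - 47
  m * f = 7.0 * 1000 = 7000
  log10(7000) = 3.8451
  STL = 20 * 3.8451 - 47 = 76.902 - 47 = 29.9 dB

29.9 dB


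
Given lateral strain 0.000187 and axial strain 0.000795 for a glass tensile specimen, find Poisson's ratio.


Poisson's ratio: nu = lateral strain / axial strain
  nu = 0.000187 / 0.000795 = 0.2352

0.2352


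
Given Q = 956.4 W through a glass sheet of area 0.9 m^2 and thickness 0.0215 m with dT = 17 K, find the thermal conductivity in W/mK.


Fourier's law rearranged: k = Q * t / (A * dT)
  Numerator = 956.4 * 0.0215 = 20.5626
  Denominator = 0.9 * 17 = 15.3
  k = 20.5626 / 15.3 = 1.344 W/mK

1.344 W/mK


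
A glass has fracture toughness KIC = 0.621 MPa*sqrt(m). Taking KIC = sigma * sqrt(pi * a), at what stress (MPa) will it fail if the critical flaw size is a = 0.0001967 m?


Rearrange KIC = sigma * sqrt(pi * a):
  sigma = KIC / sqrt(pi * a)
  sqrt(pi * 0.0001967) = 0.024859
  sigma = 0.621 / 0.024859 = 24.98 MPa

24.98 MPa


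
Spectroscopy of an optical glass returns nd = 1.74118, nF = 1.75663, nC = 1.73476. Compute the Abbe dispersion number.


Abbe number formula: Vd = (nd - 1) / (nF - nC)
  nd - 1 = 1.74118 - 1 = 0.74118
  nF - nC = 1.75663 - 1.73476 = 0.02187
  Vd = 0.74118 / 0.02187 = 33.89

33.89


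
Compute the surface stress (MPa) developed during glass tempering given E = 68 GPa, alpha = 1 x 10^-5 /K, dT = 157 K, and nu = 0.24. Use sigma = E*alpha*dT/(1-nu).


Tempering stress: sigma = E * alpha * dT / (1 - nu)
  E (MPa) = 68 * 1000 = 68000
  Numerator = 68000 * (1 x 10^-5) * 157 = 106.76
  Denominator = 1 - 0.24 = 0.76
  sigma = 106.76 / 0.76 = 140.5 MPa

140.5 MPa


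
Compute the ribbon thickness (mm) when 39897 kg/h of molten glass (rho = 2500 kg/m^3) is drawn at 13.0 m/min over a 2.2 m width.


Ribbon cross-section from mass balance:
  Volume rate = throughput / density = 39897 / 2500 = 15.9588 m^3/h
  thickness = volume rate / (speed * 60 * width), i.e.
  thickness = throughput / (60 * speed * width * density) * 1000
  thickness = 39897 / (60 * 13.0 * 2.2 * 2500) * 1000 = 9.3 mm

9.3 mm


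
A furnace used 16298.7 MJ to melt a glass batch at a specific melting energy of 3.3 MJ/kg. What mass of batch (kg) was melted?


Rearrange E = m * s for m:
  m = E / s
  m = 16298.7 / 3.3 = 4939.0 kg

4939.0 kg


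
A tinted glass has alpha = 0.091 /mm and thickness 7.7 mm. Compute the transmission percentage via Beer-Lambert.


Beer-Lambert law: T = exp(-alpha * thickness)
  exponent = -0.091 * 7.7 = -0.7007
  T = exp(-0.7007) = 0.4962
  Percentage = 0.4962 * 100 = 49.62%

49.62%


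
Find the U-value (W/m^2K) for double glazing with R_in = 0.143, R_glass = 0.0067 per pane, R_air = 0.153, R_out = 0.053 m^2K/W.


Total thermal resistance (series):
  R_total = R_in + R_glass + R_air + R_glass + R_out
  R_total = 0.143 + 0.0067 + 0.153 + 0.0067 + 0.053 = 0.3624 m^2K/W
U-value = 1 / R_total = 1 / 0.3624 = 2.759 W/m^2K

2.759 W/m^2K


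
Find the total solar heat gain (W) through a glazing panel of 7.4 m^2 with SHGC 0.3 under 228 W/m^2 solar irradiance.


Solar heat gain: Q = Area * SHGC * Irradiance
  Q = 7.4 * 0.3 * 228 = 506.2 W

506.2 W


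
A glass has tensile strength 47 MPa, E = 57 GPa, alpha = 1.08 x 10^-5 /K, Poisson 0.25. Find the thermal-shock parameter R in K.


Thermal shock resistance: R = sigma * (1 - nu) / (E * alpha)
  Numerator = 47 * (1 - 0.25) = 35.25
  Denominator = 57 * 1000 * (1.08 x 10^-5) = 0.6156
  R = 35.25 / 0.6156 = 57.3 K

57.3 K


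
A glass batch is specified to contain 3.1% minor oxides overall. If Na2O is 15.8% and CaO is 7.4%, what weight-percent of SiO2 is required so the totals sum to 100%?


Known pieces sum to 100%:
  SiO2 = 100 - (others + Na2O + CaO)
  SiO2 = 100 - (3.1 + 15.8 + 7.4) = 73.7%

73.7%


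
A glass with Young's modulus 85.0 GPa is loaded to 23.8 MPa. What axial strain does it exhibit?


Rearrange E = sigma / epsilon:
  epsilon = sigma / E
  E (MPa) = 85.0 * 1000 = 85000
  epsilon = 23.8 / 85000 = 0.00028

0.00028


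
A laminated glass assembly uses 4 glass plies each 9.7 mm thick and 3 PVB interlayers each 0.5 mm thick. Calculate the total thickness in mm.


Total thickness = glass contribution + PVB contribution
  Glass: 4 * 9.7 = 38.8 mm
  PVB: 3 * 0.5 = 1.5 mm
  Total = 38.8 + 1.5 = 40.3 mm

40.3 mm


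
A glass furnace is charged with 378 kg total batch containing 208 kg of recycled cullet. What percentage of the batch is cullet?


Cullet ratio = (cullet mass / total batch mass) * 100
  Ratio = 208 / 378 * 100 = 55.03%

55.03%


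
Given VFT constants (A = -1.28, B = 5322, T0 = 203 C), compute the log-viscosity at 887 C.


VFT equation: log(eta) = A + B / (T - T0)
  T - T0 = 887 - 203 = 684
  B / (T - T0) = 5322 / 684 = 7.781
  log(eta) = -1.28 + 7.781 = 6.501

6.501


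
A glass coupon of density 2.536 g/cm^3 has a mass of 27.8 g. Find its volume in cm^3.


Rearrange rho = m / V:
  V = m / rho
  V = 27.8 / 2.536 = 10.962 cm^3

10.962 cm^3


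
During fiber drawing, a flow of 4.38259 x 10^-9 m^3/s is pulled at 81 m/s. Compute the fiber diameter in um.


Cross-sectional area from continuity:
  A = Q / v = 4.38259 x 10^-9 / 81 = 5.410605 x 10^-11 m^2
Diameter from circular cross-section:
  d = sqrt(4A / pi) * 10^6 (m -> um)
  d = sqrt(4 * 5.410605 x 10^-11 / pi) * 10^6 = 8.3 um

8.3 um


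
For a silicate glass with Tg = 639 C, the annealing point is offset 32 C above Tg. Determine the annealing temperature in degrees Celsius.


The annealing temperature is Tg plus the offset:
  T_anneal = 639 + 32 = 671 C

671 C


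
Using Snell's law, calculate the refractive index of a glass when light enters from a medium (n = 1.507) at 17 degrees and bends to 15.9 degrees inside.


Apply Snell's law: n1 * sin(theta1) = n2 * sin(theta2)
  n2 = n1 * sin(theta1) / sin(theta2)
  sin(17) = 0.292372
  sin(15.9) = 0.273959
  n2 = 1.507 * 0.292372 / 0.273959 = 1.6083

1.6083


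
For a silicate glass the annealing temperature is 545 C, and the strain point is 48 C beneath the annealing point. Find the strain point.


Strain point = annealing point - difference:
  T_strain = 545 - 48 = 497 C

497 C


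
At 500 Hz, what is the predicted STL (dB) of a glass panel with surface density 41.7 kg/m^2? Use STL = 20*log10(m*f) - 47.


Mass law: STL = 20 * log10(m * f) - 47
  m * f = 41.7 * 500 = 20850
  log10(20850) = 4.31911
  STL = 20 * 4.31911 - 47 = 86.3822 - 47 = 39.4 dB

39.4 dB


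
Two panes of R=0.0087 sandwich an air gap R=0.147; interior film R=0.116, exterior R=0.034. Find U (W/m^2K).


Total thermal resistance (series):
  R_total = R_in + R_glass + R_air + R_glass + R_out
  R_total = 0.116 + 0.0087 + 0.147 + 0.0087 + 0.034 = 0.3144 m^2K/W
U-value = 1 / R_total = 1 / 0.3144 = 3.181 W/m^2K

3.181 W/m^2K


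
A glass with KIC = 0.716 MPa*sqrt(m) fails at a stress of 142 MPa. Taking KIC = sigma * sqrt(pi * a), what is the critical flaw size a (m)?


Rearrange KIC = sigma * sqrt(pi * a):
  sqrt(pi * a) = KIC / sigma
  sqrt(pi * a) = 0.716 / 142 = 0.005042
  a = (KIC / sigma)^2 / pi
  a = 0.005042^2 / pi = 0.0000081 m

0.0000081 m


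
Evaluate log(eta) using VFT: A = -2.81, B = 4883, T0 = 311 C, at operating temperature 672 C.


VFT equation: log(eta) = A + B / (T - T0)
  T - T0 = 672 - 311 = 361
  B / (T - T0) = 4883 / 361 = 13.526
  log(eta) = -2.81 + 13.526 = 10.716

10.716


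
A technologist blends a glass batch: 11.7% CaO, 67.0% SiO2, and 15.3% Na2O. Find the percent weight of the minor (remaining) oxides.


Sum the three major oxides:
  SiO2 + Na2O + CaO = 67.0 + 15.3 + 11.7 = 94.0%
Subtract from 100%:
  Others = 100 - 94.0 = 6.0%

6.0%


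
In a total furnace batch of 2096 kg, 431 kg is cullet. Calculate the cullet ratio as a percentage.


Cullet ratio = (cullet mass / total batch mass) * 100
  Ratio = 431 / 2096 * 100 = 20.56%

20.56%


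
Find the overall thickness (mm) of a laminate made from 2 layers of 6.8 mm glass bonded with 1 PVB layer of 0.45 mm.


Total thickness = glass contribution + PVB contribution
  Glass: 2 * 6.8 = 13.6 mm
  PVB: 1 * 0.45 = 0.45 mm
  Total = 13.6 + 0.45 = 14.05 mm

14.05 mm


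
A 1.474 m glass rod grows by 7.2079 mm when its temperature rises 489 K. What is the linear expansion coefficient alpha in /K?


Rearrange dL = alpha * L0 * dT for alpha:
  alpha = dL / (L0 * dT)
  alpha = (7.2079 / 1000) / (1.474 * 489) = 0.00001 /K = 1 x 10^-5 /K

1 x 10^-5 /K


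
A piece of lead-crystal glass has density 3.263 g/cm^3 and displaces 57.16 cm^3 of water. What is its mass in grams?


Rearrange rho = m / V:
  m = rho * V
  m = 3.263 * 57.16 = 186.513 g

186.513 g


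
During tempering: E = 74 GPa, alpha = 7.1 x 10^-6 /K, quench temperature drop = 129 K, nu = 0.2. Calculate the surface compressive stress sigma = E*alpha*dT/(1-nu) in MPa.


Tempering stress: sigma = E * alpha * dT / (1 - nu)
  E (MPa) = 74 * 1000 = 74000
  Numerator = 74000 * (7.1 x 10^-6) * 129 = 67.7766
  Denominator = 1 - 0.2 = 0.8
  sigma = 67.7766 / 0.8 = 84.7 MPa

84.7 MPa


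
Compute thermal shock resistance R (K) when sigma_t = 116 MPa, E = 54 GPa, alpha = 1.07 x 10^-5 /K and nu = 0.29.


Thermal shock resistance: R = sigma * (1 - nu) / (E * alpha)
  Numerator = 116 * (1 - 0.29) = 82.36
  Denominator = 54 * 1000 * (1.07 x 10^-5) = 0.5778
  R = 82.36 / 0.5778 = 142.5 K

142.5 K


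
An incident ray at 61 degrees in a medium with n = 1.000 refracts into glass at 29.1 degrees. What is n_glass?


Apply Snell's law: n1 * sin(theta1) = n2 * sin(theta2)
  n2 = n1 * sin(theta1) / sin(theta2)
  sin(61) = 0.87462
  sin(29.1) = 0.486335
  n2 = 1.000 * 0.87462 / 0.486335 = 1.7984

1.7984


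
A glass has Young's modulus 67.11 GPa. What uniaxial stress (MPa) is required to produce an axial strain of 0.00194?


Rearrange E = sigma / epsilon:
  sigma = E * epsilon
  E (MPa) = 67.11 * 1000 = 67110
  sigma = 67110 * 0.00194 = 130.19 MPa

130.19 MPa


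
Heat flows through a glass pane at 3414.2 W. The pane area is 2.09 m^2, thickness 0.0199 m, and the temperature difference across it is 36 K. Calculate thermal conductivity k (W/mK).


Fourier's law rearranged: k = Q * t / (A * dT)
  Numerator = 3414.2 * 0.0199 = 67.94258
  Denominator = 2.09 * 36 = 75.24
  k = 67.94258 / 75.24 = 0.903 W/mK

0.903 W/mK


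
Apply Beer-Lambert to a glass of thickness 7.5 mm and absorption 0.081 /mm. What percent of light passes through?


Beer-Lambert law: T = exp(-alpha * thickness)
  exponent = -0.081 * 7.5 = -0.6075
  T = exp(-0.6075) = 0.5447
  Percentage = 0.5447 * 100 = 54.47%

54.47%


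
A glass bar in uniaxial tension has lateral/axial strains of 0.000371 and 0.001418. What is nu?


Poisson's ratio: nu = lateral strain / axial strain
  nu = 0.000371 / 0.001418 = 0.2616

0.2616


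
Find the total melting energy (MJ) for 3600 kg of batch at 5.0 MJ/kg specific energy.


Total energy = mass * specific energy
  E = 3600 * 5.0 = 18000 MJ

18000 MJ


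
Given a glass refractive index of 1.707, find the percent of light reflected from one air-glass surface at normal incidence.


Fresnel reflectance at normal incidence:
  R = ((n - 1)/(n + 1))^2
  (n - 1)/(n + 1) = (1.707 - 1)/(1.707 + 1) = 0.261175
  R = 0.261175^2 = 0.0682124
  R(%) = 0.0682124 * 100 = 6.821%

6.821%


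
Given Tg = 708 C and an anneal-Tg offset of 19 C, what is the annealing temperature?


The annealing temperature is Tg plus the offset:
  T_anneal = 708 + 19 = 727 C

727 C


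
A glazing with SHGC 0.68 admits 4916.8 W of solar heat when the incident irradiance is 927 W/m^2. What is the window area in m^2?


Rearrange Q = Area * SHGC * Irradiance:
  Area = Q / (SHGC * Irradiance)
  Area = 4916.8 / (0.68 * 927) = 7.8 m^2

7.8 m^2


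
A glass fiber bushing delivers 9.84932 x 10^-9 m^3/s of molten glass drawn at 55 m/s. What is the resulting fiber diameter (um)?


Cross-sectional area from continuity:
  A = Q / v = 9.84932 x 10^-9 / 55 = 1.790785 x 10^-10 m^2
Diameter from circular cross-section:
  d = sqrt(4A / pi) * 10^6 (m -> um)
  d = sqrt(4 * 1.790785 x 10^-10 / pi) * 10^6 = 15.1 um

15.1 um


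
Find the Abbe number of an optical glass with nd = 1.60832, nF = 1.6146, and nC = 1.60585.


Abbe number formula: Vd = (nd - 1) / (nF - nC)
  nd - 1 = 1.60832 - 1 = 0.60832
  nF - nC = 1.6146 - 1.60585 = 0.00875
  Vd = 0.60832 / 0.00875 = 69.52

69.52


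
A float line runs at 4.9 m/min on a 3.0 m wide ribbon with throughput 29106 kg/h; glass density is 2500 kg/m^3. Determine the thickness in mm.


Ribbon cross-section from mass balance:
  Volume rate = throughput / density = 29106 / 2500 = 11.6424 m^3/h
  thickness = volume rate / (speed * 60 * width), i.e.
  thickness = throughput / (60 * speed * width * density) * 1000
  thickness = 29106 / (60 * 4.9 * 3.0 * 2500) * 1000 = 13.2 mm

13.2 mm


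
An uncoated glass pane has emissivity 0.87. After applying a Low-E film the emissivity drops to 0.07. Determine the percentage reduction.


Percentage reduction = (1 - coated/uncoated) * 100
  Ratio = 0.07 / 0.87 = 0.0805
  Reduction = (1 - 0.0805) * 100 = 92.0%

92.0%


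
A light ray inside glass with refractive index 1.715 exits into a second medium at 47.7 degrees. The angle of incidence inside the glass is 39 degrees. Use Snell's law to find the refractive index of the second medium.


Apply Snell's law: n1 * sin(theta1) = n2 * sin(theta2)
  n2 = n1 * sin(theta1) / sin(theta2)
  sin(39) = 0.62932
  sin(47.7) = 0.739631
  n2 = 1.715 * 0.62932 / 0.739631 = 1.4592

1.4592


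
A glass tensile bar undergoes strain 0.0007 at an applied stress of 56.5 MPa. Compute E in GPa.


Young's modulus: E = stress / strain
  E = 56.5 MPa / 0.0007 = 80714.29 MPa
Convert to GPa: 80714.29 / 1000 = 80.71 GPa

80.71 GPa


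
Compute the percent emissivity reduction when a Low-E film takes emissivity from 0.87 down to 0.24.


Percentage reduction = (1 - coated/uncoated) * 100
  Ratio = 0.24 / 0.87 = 0.2759
  Reduction = (1 - 0.2759) * 100 = 72.4%

72.4%


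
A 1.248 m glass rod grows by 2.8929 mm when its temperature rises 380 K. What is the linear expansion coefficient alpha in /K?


Rearrange dL = alpha * L0 * dT for alpha:
  alpha = dL / (L0 * dT)
  alpha = (2.8929 / 1000) / (1.248 * 380) = 0.0000061 /K = 6.1 x 10^-6 /K

6.1 x 10^-6 /K


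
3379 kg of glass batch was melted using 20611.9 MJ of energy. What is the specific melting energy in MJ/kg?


Rearrange E = m * s for s:
  s = E / m
  s = 20611.9 / 3379 = 6.1 MJ/kg

6.1 MJ/kg


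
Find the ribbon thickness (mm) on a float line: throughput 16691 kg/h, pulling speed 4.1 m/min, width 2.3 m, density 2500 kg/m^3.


Ribbon cross-section from mass balance:
  Volume rate = throughput / density = 16691 / 2500 = 6.6764 m^3/h
  thickness = volume rate / (speed * 60 * width), i.e.
  thickness = throughput / (60 * speed * width * density) * 1000
  thickness = 16691 / (60 * 4.1 * 2.3 * 2500) * 1000 = 11.8 mm

11.8 mm


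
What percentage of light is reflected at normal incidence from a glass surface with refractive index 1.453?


Fresnel reflectance at normal incidence:
  R = ((n - 1)/(n + 1))^2
  (n - 1)/(n + 1) = (1.453 - 1)/(1.453 + 1) = 0.184672
  R = 0.184672^2 = 0.0341037
  R(%) = 0.0341037 * 100 = 3.41%

3.41%


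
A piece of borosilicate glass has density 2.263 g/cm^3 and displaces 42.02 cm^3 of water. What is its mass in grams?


Rearrange rho = m / V:
  m = rho * V
  m = 2.263 * 42.02 = 95.091 g

95.091 g


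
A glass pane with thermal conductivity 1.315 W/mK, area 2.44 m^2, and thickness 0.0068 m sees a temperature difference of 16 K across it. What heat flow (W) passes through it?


Fourier's law: Q = k * A * dT / t
  Q = 1.315 * 2.44 * 16 / 0.0068
  Q = 51.3376 / 0.0068 = 7549.6 W

7549.6 W


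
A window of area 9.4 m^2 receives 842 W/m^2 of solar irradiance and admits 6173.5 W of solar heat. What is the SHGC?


Rearrange Q = Area * SHGC * Irradiance:
  SHGC = Q / (Area * Irradiance)
  SHGC = 6173.5 / (9.4 * 842) = 0.78

0.78


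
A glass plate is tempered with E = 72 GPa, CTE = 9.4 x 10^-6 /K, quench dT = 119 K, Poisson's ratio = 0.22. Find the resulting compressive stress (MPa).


Tempering stress: sigma = E * alpha * dT / (1 - nu)
  E (MPa) = 72 * 1000 = 72000
  Numerator = 72000 * (9.4 x 10^-6) * 119 = 80.5392
  Denominator = 1 - 0.22 = 0.78
  sigma = 80.5392 / 0.78 = 103.3 MPa

103.3 MPa


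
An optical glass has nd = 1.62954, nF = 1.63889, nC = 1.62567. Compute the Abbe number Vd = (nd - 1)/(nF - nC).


Abbe number formula: Vd = (nd - 1) / (nF - nC)
  nd - 1 = 1.62954 - 1 = 0.62954
  nF - nC = 1.63889 - 1.62567 = 0.01322
  Vd = 0.62954 / 0.01322 = 47.62

47.62


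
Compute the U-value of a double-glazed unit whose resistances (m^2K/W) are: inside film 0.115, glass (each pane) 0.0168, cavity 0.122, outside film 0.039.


Total thermal resistance (series):
  R_total = R_in + R_glass + R_air + R_glass + R_out
  R_total = 0.115 + 0.0168 + 0.122 + 0.0168 + 0.039 = 0.3096 m^2K/W
U-value = 1 / R_total = 1 / 0.3096 = 3.23 W/m^2K

3.23 W/m^2K


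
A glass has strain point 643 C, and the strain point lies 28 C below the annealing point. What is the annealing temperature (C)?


T_anneal = T_strain + gap:
  T_anneal = 643 + 28 = 671 C

671 C


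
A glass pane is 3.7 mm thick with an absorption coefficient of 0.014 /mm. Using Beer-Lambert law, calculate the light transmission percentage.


Beer-Lambert law: T = exp(-alpha * thickness)
  exponent = -0.014 * 3.7 = -0.0518
  T = exp(-0.0518) = 0.9495
  Percentage = 0.9495 * 100 = 94.95%

94.95%


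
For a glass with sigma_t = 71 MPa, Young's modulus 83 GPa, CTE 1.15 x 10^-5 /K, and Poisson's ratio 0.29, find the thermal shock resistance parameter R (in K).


Thermal shock resistance: R = sigma * (1 - nu) / (E * alpha)
  Numerator = 71 * (1 - 0.29) = 50.41
  Denominator = 83 * 1000 * (1.15 x 10^-5) = 0.9545
  R = 50.41 / 0.9545 = 52.8 K

52.8 K


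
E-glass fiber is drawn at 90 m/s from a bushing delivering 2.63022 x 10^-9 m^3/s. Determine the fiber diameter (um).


Cross-sectional area from continuity:
  A = Q / v = 2.63022 x 10^-9 / 90 = 2.922467 x 10^-11 m^2
Diameter from circular cross-section:
  d = sqrt(4A / pi) * 10^6 (m -> um)
  d = sqrt(4 * 2.922467 x 10^-11 / pi) * 10^6 = 6.1 um

6.1 um


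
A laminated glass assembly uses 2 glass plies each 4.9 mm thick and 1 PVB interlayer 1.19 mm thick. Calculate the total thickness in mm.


Total thickness = glass contribution + PVB contribution
  Glass: 2 * 4.9 = 9.8 mm
  PVB: 1 * 1.19 = 1.19 mm
  Total = 9.8 + 1.19 = 10.99 mm

10.99 mm


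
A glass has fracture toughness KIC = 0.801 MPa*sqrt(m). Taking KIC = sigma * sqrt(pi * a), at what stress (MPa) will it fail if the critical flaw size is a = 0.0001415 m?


Rearrange KIC = sigma * sqrt(pi * a):
  sigma = KIC / sqrt(pi * a)
  sqrt(pi * 0.0001415) = 0.021084
  sigma = 0.801 / 0.021084 = 37.99 MPa

37.99 MPa


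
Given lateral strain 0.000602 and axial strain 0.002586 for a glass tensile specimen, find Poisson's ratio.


Poisson's ratio: nu = lateral strain / axial strain
  nu = 0.000602 / 0.002586 = 0.2328

0.2328


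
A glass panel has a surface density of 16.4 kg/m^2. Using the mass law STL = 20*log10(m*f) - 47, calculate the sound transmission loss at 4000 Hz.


Mass law: STL = 20 * log10(m * f) - 47
  m * f = 16.4 * 4000 = 65600
  log10(65600) = 4.8169
  STL = 20 * 4.8169 - 47 = 96.338 - 47 = 49.3 dB

49.3 dB


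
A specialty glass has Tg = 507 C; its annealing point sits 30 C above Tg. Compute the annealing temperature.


The annealing temperature is Tg plus the offset:
  T_anneal = 507 + 30 = 537 C

537 C


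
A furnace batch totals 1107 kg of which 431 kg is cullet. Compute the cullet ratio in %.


Cullet ratio = (cullet mass / total batch mass) * 100
  Ratio = 431 / 1107 * 100 = 38.93%

38.93%


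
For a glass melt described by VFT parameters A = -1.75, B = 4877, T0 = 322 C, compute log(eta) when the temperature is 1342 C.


VFT equation: log(eta) = A + B / (T - T0)
  T - T0 = 1342 - 322 = 1020
  B / (T - T0) = 4877 / 1020 = 4.781
  log(eta) = -1.75 + 4.781 = 3.031

3.031


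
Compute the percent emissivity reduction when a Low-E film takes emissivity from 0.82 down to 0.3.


Percentage reduction = (1 - coated/uncoated) * 100
  Ratio = 0.3 / 0.82 = 0.3659
  Reduction = (1 - 0.3659) * 100 = 63.4%

63.4%


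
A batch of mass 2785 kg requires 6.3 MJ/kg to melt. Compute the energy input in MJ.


Total energy = mass * specific energy
  E = 2785 * 6.3 = 17545.5 MJ

17545.5 MJ


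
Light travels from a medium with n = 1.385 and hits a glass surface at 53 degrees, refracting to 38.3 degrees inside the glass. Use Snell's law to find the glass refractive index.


Apply Snell's law: n1 * sin(theta1) = n2 * sin(theta2)
  n2 = n1 * sin(theta1) / sin(theta2)
  sin(53) = 0.798636
  sin(38.3) = 0.619779
  n2 = 1.385 * 0.798636 / 0.619779 = 1.7847

1.7847


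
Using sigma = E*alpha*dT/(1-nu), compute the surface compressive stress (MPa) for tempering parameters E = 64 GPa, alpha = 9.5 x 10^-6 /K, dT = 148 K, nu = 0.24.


Tempering stress: sigma = E * alpha * dT / (1 - nu)
  E (MPa) = 64 * 1000 = 64000
  Numerator = 64000 * (9.5 x 10^-6) * 148 = 89.984
  Denominator = 1 - 0.24 = 0.76
  sigma = 89.984 / 0.76 = 118.4 MPa

118.4 MPa


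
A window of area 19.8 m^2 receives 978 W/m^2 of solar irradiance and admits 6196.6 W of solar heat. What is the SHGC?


Rearrange Q = Area * SHGC * Irradiance:
  SHGC = Q / (Area * Irradiance)
  SHGC = 6196.6 / (19.8 * 978) = 0.32

0.32


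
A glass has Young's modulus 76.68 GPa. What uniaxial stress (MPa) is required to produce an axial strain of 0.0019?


Rearrange E = sigma / epsilon:
  sigma = E * epsilon
  E (MPa) = 76.68 * 1000 = 76680
  sigma = 76680 * 0.0019 = 145.69 MPa

145.69 MPa


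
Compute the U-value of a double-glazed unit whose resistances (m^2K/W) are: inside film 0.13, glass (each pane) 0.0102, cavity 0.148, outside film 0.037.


Total thermal resistance (series):
  R_total = R_in + R_glass + R_air + R_glass + R_out
  R_total = 0.13 + 0.0102 + 0.148 + 0.0102 + 0.037 = 0.3354 m^2K/W
U-value = 1 / R_total = 1 / 0.3354 = 2.982 W/m^2K

2.982 W/m^2K


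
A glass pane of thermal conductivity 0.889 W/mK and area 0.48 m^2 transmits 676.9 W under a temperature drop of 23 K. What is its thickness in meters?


Fourier's law: t = k * A * dT / Q
  t = 0.889 * 0.48 * 23 / 676.9
  t = 9.81456 / 676.9 = 0.0145 m

0.0145 m


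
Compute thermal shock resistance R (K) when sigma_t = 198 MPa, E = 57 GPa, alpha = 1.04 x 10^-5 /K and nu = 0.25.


Thermal shock resistance: R = sigma * (1 - nu) / (E * alpha)
  Numerator = 198 * (1 - 0.25) = 148.5
  Denominator = 57 * 1000 * (1.04 x 10^-5) = 0.5928
  R = 148.5 / 0.5928 = 250.5 K

250.5 K


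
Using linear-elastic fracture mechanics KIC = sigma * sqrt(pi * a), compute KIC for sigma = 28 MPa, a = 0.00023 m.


Fracture toughness: KIC = sigma * sqrt(pi * a)
  pi * a = pi * 0.00023 = 0.000722566
  sqrt(pi * a) = 0.026881
  KIC = 28 * 0.026881 = 0.753 MPa*sqrt(m)

0.753 MPa*sqrt(m)


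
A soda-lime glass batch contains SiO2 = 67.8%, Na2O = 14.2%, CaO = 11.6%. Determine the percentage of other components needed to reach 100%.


Sum the three major oxides:
  SiO2 + Na2O + CaO = 67.8 + 14.2 + 11.6 = 93.6%
Subtract from 100%:
  Others = 100 - 93.6 = 6.4%

6.4%


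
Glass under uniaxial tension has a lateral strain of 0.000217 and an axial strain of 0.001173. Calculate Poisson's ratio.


Poisson's ratio: nu = lateral strain / axial strain
  nu = 0.000217 / 0.001173 = 0.185

0.185


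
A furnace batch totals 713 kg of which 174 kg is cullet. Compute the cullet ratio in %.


Cullet ratio = (cullet mass / total batch mass) * 100
  Ratio = 174 / 713 * 100 = 24.4%

24.4%


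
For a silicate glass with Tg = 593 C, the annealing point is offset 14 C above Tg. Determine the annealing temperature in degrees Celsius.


The annealing temperature is Tg plus the offset:
  T_anneal = 593 + 14 = 607 C

607 C


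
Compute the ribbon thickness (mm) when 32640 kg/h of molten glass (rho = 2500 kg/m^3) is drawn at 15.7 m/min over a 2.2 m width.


Ribbon cross-section from mass balance:
  Volume rate = throughput / density = 32640 / 2500 = 13.056 m^3/h
  thickness = volume rate / (speed * 60 * width), i.e.
  thickness = throughput / (60 * speed * width * density) * 1000
  thickness = 32640 / (60 * 15.7 * 2.2 * 2500) * 1000 = 6.3 mm

6.3 mm


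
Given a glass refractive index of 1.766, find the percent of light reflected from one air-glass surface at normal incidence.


Fresnel reflectance at normal incidence:
  R = ((n - 1)/(n + 1))^2
  (n - 1)/(n + 1) = (1.766 - 1)/(1.766 + 1) = 0.276934
  R = 0.276934^2 = 0.0766924
  R(%) = 0.0766924 * 100 = 7.669%

7.669%


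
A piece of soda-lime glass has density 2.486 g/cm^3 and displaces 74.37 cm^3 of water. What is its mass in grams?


Rearrange rho = m / V:
  m = rho * V
  m = 2.486 * 74.37 = 184.884 g

184.884 g


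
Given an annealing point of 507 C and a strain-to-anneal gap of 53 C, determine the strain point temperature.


Strain point = annealing point - difference:
  T_strain = 507 - 53 = 454 C

454 C


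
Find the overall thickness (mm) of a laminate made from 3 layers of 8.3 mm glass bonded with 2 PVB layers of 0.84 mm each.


Total thickness = glass contribution + PVB contribution
  Glass: 3 * 8.3 = 24.9 mm
  PVB: 2 * 0.84 = 1.68 mm
  Total = 24.9 + 1.68 = 26.58 mm

26.58 mm


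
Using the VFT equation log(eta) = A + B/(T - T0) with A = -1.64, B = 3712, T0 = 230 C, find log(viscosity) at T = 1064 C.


VFT equation: log(eta) = A + B / (T - T0)
  T - T0 = 1064 - 230 = 834
  B / (T - T0) = 3712 / 834 = 4.451
  log(eta) = -1.64 + 4.451 = 2.811

2.811


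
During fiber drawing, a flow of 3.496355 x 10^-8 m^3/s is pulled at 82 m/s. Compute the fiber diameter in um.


Cross-sectional area from continuity:
  A = Q / v = 3.496355 x 10^-8 / 82 = 4.263848 x 10^-10 m^2
Diameter from circular cross-section:
  d = sqrt(4A / pi) * 10^6 (m -> um)
  d = sqrt(4 * 4.263848 x 10^-10 / pi) * 10^6 = 23.3 um

23.3 um


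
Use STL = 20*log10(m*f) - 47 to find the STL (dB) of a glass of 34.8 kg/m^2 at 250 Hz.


Mass law: STL = 20 * log10(m * f) - 47
  m * f = 34.8 * 250 = 8700
  log10(8700) = 3.93952
  STL = 20 * 3.93952 - 47 = 78.7904 - 47 = 31.8 dB

31.8 dB
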